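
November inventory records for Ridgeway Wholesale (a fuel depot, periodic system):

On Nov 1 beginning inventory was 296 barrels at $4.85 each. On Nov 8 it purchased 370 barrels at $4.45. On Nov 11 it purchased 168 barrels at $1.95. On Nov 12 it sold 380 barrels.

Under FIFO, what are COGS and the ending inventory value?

Nov 12, 380 sold [FIFO — oldest first]: 296 @ $4.85 + 84 @ $4.45 = $1,809.40
Ending inventory: 286 @ $4.45 + 168 @ $1.95 = $1,600.30
Check: goods available $3,409.70 = COGS $1,809.40 + ending $1,600.30

COGS = $1,809.40; ending inventory = $1,600.30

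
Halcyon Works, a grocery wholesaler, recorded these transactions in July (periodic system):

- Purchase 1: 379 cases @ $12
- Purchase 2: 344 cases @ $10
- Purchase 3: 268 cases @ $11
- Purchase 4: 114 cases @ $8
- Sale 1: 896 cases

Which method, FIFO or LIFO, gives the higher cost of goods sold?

FIFO

FIFO COGS: 379 @ $12 + 344 @ $10 + 173 @ $11 = $9,891
LIFO COGS: 114 @ $8 + 268 @ $11 + 344 @ $10 + 170 @ $12 = $9,340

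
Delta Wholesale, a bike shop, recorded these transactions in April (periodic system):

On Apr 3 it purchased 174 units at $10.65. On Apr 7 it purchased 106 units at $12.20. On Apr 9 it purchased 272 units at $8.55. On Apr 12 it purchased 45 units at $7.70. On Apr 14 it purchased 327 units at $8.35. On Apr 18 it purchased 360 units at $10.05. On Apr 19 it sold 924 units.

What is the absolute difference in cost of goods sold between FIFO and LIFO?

FIFO COGS: 174 @ $10.65 + 106 @ $12.20 + 272 @ $8.55 + 45 @ $7.70 + 327 @ $8.35 = $8,548.85
LIFO COGS: 360 @ $10.05 + 327 @ $8.35 + 45 @ $7.70 + 192 @ $8.55 = $8,336.55
Difference = |$8,548.85 − $8,336.55| = $212.30

$212.30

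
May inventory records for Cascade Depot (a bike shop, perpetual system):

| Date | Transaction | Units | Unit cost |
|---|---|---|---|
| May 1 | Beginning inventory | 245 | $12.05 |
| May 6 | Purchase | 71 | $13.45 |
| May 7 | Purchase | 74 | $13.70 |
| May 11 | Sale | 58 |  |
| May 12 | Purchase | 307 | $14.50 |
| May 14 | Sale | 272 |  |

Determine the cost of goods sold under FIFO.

COGS = $4,099.00

May 11, 58 sold [FIFO — oldest first]: 58 @ $12.05 = $698.90
May 14, 272 sold [FIFO — oldest first]: 187 @ $12.05 + 71 @ $13.45 + 14 @ $13.70 = $3,400.10
Total COGS = $698.90 + $3,400.10 = $4,099.00
Ending inventory: 60 @ $13.70 + 307 @ $14.50 = $5,273.50
Check: goods available $9,372.50 = COGS $4,099.00 + ending $5,273.50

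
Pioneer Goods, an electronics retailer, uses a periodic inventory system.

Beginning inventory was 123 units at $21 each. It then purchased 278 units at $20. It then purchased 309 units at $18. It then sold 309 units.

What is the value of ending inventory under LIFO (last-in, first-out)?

Sale 1 (309) [LIFO — newest first]: 309 @ $18 = $5,562
Ending inventory: 123 @ $21 + 278 @ $20 = $8,143

Ending inventory = $8,143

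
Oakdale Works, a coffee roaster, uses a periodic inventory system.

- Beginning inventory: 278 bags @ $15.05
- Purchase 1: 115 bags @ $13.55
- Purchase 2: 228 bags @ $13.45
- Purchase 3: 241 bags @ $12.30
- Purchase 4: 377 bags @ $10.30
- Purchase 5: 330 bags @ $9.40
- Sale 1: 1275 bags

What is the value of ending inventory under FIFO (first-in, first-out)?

Sale 1 (1275) [FIFO — oldest first]: 278 @ $15.05 + 115 @ $13.55 + 228 @ $13.45 + 241 @ $12.30 + 377 @ $10.30 + 36 @ $9.40 = $15,994.55
Ending inventory: 294 @ $9.40 = $2,763.60

Ending inventory = $2,763.60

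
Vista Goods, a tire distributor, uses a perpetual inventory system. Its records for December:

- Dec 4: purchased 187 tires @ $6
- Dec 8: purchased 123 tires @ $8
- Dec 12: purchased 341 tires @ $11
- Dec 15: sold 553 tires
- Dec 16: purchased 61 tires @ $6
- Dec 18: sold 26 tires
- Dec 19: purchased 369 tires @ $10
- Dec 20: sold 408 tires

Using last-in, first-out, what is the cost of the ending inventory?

Ending inventory = $564

Dec 15, 553 sold [LIFO — newest first]: 341 @ $11 + 123 @ $8 + 89 @ $6 = $5,269
Dec 18, 26 sold [LIFO — newest first]: 26 @ $6 = $156
Dec 20, 408 sold [LIFO — newest first]: 369 @ $10 + 35 @ $6 + 4 @ $6 = $3,924
Total COGS = $5,269 + $156 + $3,924 = $9,349
Ending inventory: 94 @ $6 = $564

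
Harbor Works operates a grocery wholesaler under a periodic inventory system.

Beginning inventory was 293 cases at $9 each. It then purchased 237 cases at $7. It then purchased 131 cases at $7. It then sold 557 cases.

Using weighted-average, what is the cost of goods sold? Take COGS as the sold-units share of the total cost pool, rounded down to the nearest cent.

COGS = $4,392.80

Sale 1, sell 557: 557/661 × $5,213.00 → $4,392.80
Ending inventory (cost pool remaining) = $820.20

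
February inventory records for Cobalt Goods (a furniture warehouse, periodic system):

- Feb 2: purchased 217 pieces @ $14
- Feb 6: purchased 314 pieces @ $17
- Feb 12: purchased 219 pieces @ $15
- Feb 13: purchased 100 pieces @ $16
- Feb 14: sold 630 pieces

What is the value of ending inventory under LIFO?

Feb 14, 630 sold [LIFO — newest first]: 100 @ $16 + 219 @ $15 + 311 @ $17 = $10,172
Ending inventory: 217 @ $14 + 3 @ $17 = $3,089
Check: goods available $13,261 = COGS $10,172 + ending $3,089

Ending inventory = $3,089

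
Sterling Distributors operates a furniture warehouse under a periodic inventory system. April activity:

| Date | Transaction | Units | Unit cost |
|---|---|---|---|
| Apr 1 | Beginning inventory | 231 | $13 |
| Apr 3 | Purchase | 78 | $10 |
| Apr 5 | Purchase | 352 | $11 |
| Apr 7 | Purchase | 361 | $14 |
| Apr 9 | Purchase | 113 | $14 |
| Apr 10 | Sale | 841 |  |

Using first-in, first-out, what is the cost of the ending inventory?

Apr 10, 841 sold [FIFO — oldest first]: 231 @ $13 + 78 @ $10 + 352 @ $11 + 180 @ $14 = $10,175
Ending inventory: 181 @ $14 + 113 @ $14 = $4,116
Check: goods available $14,291 = COGS $10,175 + ending $4,116

Ending inventory = $4,116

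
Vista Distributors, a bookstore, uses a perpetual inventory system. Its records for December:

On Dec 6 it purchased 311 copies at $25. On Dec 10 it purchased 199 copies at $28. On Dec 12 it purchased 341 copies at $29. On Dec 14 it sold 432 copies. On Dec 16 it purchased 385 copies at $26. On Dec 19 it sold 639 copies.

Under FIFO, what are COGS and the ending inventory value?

COGS = $28,956; ending inventory = $4,290

Dec 14, 432 sold [FIFO — oldest first]: 311 @ $25 + 121 @ $28 = $11,163
Dec 19, 639 sold [FIFO — oldest first]: 78 @ $28 + 341 @ $29 + 220 @ $26 = $17,793
Total COGS = $11,163 + $17,793 = $28,956
Ending inventory: 165 @ $26 = $4,290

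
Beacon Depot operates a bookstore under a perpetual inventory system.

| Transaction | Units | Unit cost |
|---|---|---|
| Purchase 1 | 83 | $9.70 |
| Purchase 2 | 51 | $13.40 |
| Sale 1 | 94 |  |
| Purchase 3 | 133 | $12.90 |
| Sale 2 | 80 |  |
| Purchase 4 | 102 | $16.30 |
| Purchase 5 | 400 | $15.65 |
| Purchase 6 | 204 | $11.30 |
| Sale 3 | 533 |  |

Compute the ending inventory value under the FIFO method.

Ending inventory = $3,275.50

Sale 1 (94) [FIFO — oldest first]: 83 @ $9.70 + 11 @ $13.40 = $952.50
Sale 2 (80) [FIFO — oldest first]: 40 @ $13.40 + 40 @ $12.90 = $1,052.00
Sale 3 (533) [FIFO — oldest first]: 93 @ $12.90 + 102 @ $16.30 + 338 @ $15.65 = $8,152.00
Total COGS = $952.50 + $1,052.00 + $8,152.00 = $10,156.50
Ending inventory: 62 @ $15.65 + 204 @ $11.30 = $3,275.50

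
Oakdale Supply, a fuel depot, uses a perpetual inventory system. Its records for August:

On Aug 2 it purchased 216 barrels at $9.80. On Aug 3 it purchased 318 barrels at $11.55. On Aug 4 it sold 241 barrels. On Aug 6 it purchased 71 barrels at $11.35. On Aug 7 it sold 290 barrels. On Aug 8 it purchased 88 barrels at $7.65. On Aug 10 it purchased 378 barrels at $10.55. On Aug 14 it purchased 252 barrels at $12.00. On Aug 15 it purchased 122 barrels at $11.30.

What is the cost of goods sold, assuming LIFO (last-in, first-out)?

Aug 4, 241 sold [LIFO — newest first]: 241 @ $11.55 = $2,783.55
Aug 7, 290 sold [LIFO — newest first]: 71 @ $11.35 + 77 @ $11.55 + 142 @ $9.80 = $3,086.80
Total COGS = $2,783.55 + $3,086.80 = $5,870.35
Ending inventory: 74 @ $9.80 + 88 @ $7.65 + 378 @ $10.55 + 252 @ $12.00 + 122 @ $11.30 = $9,788.90

COGS = $5,870.35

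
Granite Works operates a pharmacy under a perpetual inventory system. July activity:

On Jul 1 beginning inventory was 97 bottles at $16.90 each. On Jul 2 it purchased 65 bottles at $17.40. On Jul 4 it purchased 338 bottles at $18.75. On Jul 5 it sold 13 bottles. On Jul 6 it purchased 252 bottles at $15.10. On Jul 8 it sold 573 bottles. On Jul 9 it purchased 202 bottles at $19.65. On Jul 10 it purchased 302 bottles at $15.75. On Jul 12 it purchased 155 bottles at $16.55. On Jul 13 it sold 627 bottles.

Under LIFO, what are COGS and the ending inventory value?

Jul 5, 13 sold [LIFO — newest first]: 13 @ $18.75 = $243.75
Jul 8, 573 sold [LIFO — newest first]: 252 @ $15.10 + 321 @ $18.75 = $9,823.95
Jul 13, 627 sold [LIFO — newest first]: 155 @ $16.55 + 302 @ $15.75 + 170 @ $19.65 = $10,662.25
Total COGS = $243.75 + $9,823.95 + $10,662.25 = $20,729.95
Ending inventory: 97 @ $16.90 + 65 @ $17.40 + 4 @ $18.75 + 32 @ $19.65 = $3,474.10

COGS = $20,729.95; ending inventory = $3,474.10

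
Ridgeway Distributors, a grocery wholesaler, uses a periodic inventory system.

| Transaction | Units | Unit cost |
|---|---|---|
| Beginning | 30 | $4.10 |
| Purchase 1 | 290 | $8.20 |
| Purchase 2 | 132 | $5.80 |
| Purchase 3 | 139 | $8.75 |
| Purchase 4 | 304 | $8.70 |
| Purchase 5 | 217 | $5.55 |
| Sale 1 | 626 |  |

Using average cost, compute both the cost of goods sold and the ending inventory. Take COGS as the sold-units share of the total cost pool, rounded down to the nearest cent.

Sale 1, sell 626: 626/1112 × $8,332.00 → $4,690.49
Ending inventory (cost pool remaining) = $3,641.51
Check: goods available $8,332.00 = COGS $4,690.49 + ending $3,641.51

COGS = $4,690.49; ending inventory = $3,641.51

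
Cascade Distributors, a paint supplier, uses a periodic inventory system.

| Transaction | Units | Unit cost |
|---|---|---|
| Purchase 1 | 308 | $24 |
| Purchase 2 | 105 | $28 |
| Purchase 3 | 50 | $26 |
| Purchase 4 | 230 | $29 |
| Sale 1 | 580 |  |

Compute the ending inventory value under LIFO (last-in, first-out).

Ending inventory = $2,712

Sale 1 (580) [LIFO — newest first]: 230 @ $29 + 50 @ $26 + 105 @ $28 + 195 @ $24 = $15,590
Ending inventory: 113 @ $24 = $2,712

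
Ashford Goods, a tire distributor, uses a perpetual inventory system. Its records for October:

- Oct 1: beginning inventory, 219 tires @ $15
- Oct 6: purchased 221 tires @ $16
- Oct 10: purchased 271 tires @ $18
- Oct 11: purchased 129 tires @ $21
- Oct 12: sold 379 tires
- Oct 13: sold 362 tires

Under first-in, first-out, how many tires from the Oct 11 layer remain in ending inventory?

Oct 12, 379 sold [FIFO — oldest first]: 219 @ $15 + 160 @ $16 = $5,845
Oct 13, 362 sold [FIFO — oldest first]: 61 @ $16 + 271 @ $18 + 30 @ $21 = $6,484
Total COGS = $5,845 + $6,484 = $12,329
Ending inventory: 99 @ $21 = $2,079
Check: goods available $14,408 = COGS $12,329 + ending $2,079

99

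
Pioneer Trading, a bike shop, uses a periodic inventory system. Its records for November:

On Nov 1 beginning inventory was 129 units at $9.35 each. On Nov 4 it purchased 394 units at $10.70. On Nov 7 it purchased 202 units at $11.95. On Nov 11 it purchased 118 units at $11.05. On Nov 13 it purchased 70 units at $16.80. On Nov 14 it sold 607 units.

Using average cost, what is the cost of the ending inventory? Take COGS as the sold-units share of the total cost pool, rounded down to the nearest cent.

Ending inventory = $3,457.42

Nov 14, sell 607: 607/913 × $10,315.75 → $6,858.33
Ending inventory (cost pool remaining) = $3,457.42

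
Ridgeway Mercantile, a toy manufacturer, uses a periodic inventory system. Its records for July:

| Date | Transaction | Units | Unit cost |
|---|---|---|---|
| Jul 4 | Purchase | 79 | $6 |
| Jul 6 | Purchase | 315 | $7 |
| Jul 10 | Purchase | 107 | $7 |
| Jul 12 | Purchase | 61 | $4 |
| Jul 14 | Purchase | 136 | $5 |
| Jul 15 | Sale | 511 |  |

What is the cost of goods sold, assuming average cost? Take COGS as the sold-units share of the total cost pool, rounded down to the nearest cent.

COGS = $3,186.06

Jul 15, sell 511: 511/698 × $4,352.00 → $3,186.06
Ending inventory (cost pool remaining) = $1,165.94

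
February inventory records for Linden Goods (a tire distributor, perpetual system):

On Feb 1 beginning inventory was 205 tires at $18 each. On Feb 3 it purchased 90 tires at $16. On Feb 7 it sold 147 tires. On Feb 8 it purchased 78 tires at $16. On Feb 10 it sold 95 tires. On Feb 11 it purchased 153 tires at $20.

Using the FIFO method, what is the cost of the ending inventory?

Ending inventory = $5,156

Feb 7, 147 sold [FIFO — oldest first]: 147 @ $18 = $2,646
Feb 10, 95 sold [FIFO — oldest first]: 58 @ $18 + 37 @ $16 = $1,636
Total COGS = $2,646 + $1,636 = $4,282
Ending inventory: 53 @ $16 + 78 @ $16 + 153 @ $20 = $5,156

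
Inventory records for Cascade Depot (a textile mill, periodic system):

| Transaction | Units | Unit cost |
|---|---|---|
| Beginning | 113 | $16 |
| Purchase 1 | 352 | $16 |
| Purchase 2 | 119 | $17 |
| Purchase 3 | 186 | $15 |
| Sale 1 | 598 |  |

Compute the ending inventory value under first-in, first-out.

Ending inventory = $2,580

Sale 1 (598) [FIFO — oldest first]: 113 @ $16 + 352 @ $16 + 119 @ $17 + 14 @ $15 = $9,673
Ending inventory: 172 @ $15 = $2,580
Check: goods available $12,253 = COGS $9,673 + ending $2,580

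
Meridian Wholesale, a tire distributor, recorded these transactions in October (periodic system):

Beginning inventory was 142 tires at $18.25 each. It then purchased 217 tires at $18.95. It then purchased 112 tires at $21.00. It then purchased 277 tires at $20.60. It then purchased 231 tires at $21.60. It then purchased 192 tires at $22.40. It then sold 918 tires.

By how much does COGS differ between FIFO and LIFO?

FIFO COGS: 142 @ $18.25 + 217 @ $18.95 + 112 @ $21.00 + 277 @ $20.60 + 170 @ $21.60 = $18,433.85
LIFO COGS: 192 @ $22.40 + 231 @ $21.60 + 277 @ $20.60 + 112 @ $21.00 + 106 @ $18.95 = $19,357.30
Difference = |$18,433.85 − $19,357.30| = $923.45

$923.45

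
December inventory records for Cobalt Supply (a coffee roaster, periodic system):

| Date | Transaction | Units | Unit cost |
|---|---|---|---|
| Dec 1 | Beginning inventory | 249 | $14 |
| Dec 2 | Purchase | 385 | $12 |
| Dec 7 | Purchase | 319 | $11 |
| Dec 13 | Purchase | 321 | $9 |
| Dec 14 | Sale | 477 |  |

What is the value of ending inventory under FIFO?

Ending inventory = $8,282

Dec 14, 477 sold [FIFO — oldest first]: 249 @ $14 + 228 @ $12 = $6,222
Ending inventory: 157 @ $12 + 319 @ $11 + 321 @ $9 = $8,282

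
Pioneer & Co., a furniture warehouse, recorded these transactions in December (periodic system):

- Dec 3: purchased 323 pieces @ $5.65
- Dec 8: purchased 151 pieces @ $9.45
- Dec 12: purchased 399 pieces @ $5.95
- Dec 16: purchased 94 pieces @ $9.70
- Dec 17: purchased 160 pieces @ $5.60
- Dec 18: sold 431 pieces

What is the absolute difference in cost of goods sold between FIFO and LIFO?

FIFO COGS: 323 @ $5.65 + 108 @ $9.45 = $2,845.55
LIFO COGS: 160 @ $5.60 + 94 @ $9.70 + 177 @ $5.95 = $2,860.95
Difference = |$2,845.55 − $2,860.95| = $15.40

$15.40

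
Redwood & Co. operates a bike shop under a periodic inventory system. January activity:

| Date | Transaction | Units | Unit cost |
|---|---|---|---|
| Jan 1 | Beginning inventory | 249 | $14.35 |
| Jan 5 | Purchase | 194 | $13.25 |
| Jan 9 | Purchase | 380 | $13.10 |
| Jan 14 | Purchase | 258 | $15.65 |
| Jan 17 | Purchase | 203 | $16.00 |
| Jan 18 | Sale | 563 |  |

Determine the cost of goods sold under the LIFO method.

COGS = $8,621.90

Jan 18, 563 sold [LIFO — newest first]: 203 @ $16.00 + 258 @ $15.65 + 102 @ $13.10 = $8,621.90
Ending inventory: 249 @ $14.35 + 194 @ $13.25 + 278 @ $13.10 = $9,785.45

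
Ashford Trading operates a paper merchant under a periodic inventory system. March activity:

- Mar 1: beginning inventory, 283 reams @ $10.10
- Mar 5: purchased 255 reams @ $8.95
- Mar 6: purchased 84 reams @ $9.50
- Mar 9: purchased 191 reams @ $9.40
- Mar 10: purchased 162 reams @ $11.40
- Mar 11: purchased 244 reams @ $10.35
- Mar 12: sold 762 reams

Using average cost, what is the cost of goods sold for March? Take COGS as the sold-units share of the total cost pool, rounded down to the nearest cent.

COGS = $7,567.58

Mar 12, sell 762: 762/1219 × $12,106.15 → $7,567.58
Ending inventory (cost pool remaining) = $4,538.57
Check: goods available $12,106.15 = COGS $7,567.58 + ending $4,538.57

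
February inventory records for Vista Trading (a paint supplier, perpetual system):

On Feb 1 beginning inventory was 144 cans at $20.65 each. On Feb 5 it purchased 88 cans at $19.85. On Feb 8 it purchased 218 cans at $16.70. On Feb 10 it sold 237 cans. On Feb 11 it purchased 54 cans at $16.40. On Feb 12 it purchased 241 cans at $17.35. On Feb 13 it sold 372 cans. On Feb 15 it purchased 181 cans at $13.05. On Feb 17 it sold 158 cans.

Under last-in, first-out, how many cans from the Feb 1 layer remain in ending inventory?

136

Feb 10, 237 sold [LIFO — newest first]: 218 @ $16.70 + 19 @ $19.85 = $4,017.75
Feb 13, 372 sold [LIFO — newest first]: 241 @ $17.35 + 54 @ $16.40 + 69 @ $19.85 + 8 @ $20.65 = $6,601.80
Feb 17, 158 sold [LIFO — newest first]: 158 @ $13.05 = $2,061.90
Total COGS = $4,017.75 + $6,601.80 + $2,061.90 = $12,681.45
Ending inventory: 136 @ $20.65 + 23 @ $13.05 = $3,108.55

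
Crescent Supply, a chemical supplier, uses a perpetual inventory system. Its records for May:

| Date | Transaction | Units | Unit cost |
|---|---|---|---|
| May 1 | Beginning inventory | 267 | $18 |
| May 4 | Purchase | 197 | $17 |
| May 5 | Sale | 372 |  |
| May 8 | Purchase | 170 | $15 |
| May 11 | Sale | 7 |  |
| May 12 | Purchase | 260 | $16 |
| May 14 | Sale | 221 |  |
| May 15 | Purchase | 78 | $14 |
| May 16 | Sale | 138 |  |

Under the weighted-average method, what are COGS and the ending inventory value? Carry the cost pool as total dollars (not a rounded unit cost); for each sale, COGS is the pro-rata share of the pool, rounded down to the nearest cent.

COGS = $12,319.88; ending inventory = $3,637.12

After May 1: 267 on hand, pool $4,806.00 (≈ $18.0000 each)
After May 4: 464 on hand, pool $8,155.00 (≈ $17.5754 each)
May 5, sell 372: 372/464 × $8,155.00 → $6,538.06
After May 8: 262 on hand, pool $4,166.94 (≈ $15.9044 each)
May 11, sell 7: 7/262 × $4,166.94 → $111.33
After May 12: 515 on hand, pool $8,215.61 (≈ $15.9526 each)
May 14, sell 221: 221/515 × $8,215.61 → $3,525.53
After May 15: 372 on hand, pool $5,782.08 (≈ $15.5432 each)
May 16, sell 138: 138/372 × $5,782.08 → $2,144.96
Total COGS = $6,538.06 + $111.33 + $3,525.53 + $2,144.96 = $12,319.88
Ending inventory (cost pool remaining) = $3,637.12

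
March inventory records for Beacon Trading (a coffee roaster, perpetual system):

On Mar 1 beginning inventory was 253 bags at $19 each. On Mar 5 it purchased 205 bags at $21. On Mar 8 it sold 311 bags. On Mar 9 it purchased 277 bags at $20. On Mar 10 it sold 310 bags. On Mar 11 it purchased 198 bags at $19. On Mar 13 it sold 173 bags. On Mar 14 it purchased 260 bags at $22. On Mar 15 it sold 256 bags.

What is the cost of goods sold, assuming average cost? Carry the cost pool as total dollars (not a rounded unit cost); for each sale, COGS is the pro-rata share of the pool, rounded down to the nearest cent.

After Mar 1: 253 on hand, pool $4,807.00 (≈ $19.0000 each)
After Mar 5: 458 on hand, pool $9,112.00 (≈ $19.8952 each)
Mar 8, sell 311: 311/458 × $9,112.00 → $6,187.40
After Mar 9: 424 on hand, pool $8,464.60 (≈ $19.9637 each)
Mar 10, sell 310: 310/424 × $8,464.60 → $6,188.74
After Mar 11: 312 on hand, pool $6,037.86 (≈ $19.3521 each)
Mar 13, sell 173: 173/312 × $6,037.86 → $3,347.91
After Mar 14: 399 on hand, pool $8,409.95 (≈ $21.0776 each)
Mar 15, sell 256: 256/399 × $8,409.95 → $5,395.85
Total COGS = $6,187.40 + $6,188.74 + $3,347.91 + $5,395.85 = $21,119.90
Ending inventory (cost pool remaining) = $3,014.10
Check: goods available $24,134.00 = COGS $21,119.90 + ending $3,014.10

COGS = $21,119.90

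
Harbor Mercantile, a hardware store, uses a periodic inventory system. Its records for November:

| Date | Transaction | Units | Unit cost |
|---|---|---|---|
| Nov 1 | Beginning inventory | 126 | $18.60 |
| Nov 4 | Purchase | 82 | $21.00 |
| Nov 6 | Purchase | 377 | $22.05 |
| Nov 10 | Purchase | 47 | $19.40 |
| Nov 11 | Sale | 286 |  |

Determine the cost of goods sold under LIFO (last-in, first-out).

COGS = $6,181.75

Nov 11, 286 sold [LIFO — newest first]: 47 @ $19.40 + 239 @ $22.05 = $6,181.75
Ending inventory: 126 @ $18.60 + 82 @ $21.00 + 138 @ $22.05 = $7,108.50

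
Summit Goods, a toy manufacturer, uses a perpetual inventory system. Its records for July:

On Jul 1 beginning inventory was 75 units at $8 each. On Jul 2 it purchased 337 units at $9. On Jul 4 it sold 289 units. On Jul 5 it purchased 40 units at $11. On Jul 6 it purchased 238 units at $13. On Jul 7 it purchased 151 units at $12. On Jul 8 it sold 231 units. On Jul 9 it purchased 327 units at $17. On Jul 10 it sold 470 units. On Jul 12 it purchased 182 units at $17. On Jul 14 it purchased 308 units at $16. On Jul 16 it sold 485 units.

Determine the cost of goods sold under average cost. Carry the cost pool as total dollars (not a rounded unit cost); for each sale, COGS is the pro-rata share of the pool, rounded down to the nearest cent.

COGS = $19,662.61

After Jul 1: 75 on hand, pool $600.00 (≈ $8.0000 each)
After Jul 2: 412 on hand, pool $3,633.00 (≈ $8.8180 each)
Jul 4, sell 289: 289/412 × $3,633.00 → $2,548.39
After Jul 5: 163 on hand, pool $1,524.61 (≈ $9.3534 each)
After Jul 6: 401 on hand, pool $4,618.61 (≈ $11.5177 each)
After Jul 7: 552 on hand, pool $6,430.61 (≈ $11.6497 each)
Jul 8, sell 231: 231/552 × $6,430.61 → $2,691.07
After Jul 9: 648 on hand, pool $9,298.54 (≈ $14.3496 each)
Jul 10, sell 470: 470/648 × $9,298.54 → $6,744.31
After Jul 12: 360 on hand, pool $5,648.23 (≈ $15.6895 each)
After Jul 14: 668 on hand, pool $10,576.23 (≈ $15.8327 each)
Jul 16, sell 485: 485/668 × $10,576.23 → $7,678.84
Total COGS = $2,548.39 + $2,691.07 + $6,744.31 + $7,678.84 = $19,662.61
Ending inventory (cost pool remaining) = $2,897.39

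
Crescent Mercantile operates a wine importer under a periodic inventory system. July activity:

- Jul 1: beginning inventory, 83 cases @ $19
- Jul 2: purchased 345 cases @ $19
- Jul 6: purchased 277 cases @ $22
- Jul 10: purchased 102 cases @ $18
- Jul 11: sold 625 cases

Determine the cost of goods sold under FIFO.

Jul 11, 625 sold [FIFO — oldest first]: 83 @ $19 + 345 @ $19 + 197 @ $22 = $12,466
Ending inventory: 80 @ $22 + 102 @ $18 = $3,596

COGS = $12,466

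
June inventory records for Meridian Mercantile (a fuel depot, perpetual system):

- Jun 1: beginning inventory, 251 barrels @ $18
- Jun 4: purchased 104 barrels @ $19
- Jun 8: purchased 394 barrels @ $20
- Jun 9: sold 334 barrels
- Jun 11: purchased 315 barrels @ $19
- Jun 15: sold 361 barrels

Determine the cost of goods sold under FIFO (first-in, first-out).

Jun 9, 334 sold [FIFO — oldest first]: 251 @ $18 + 83 @ $19 = $6,095
Jun 15, 361 sold [FIFO — oldest first]: 21 @ $19 + 340 @ $20 = $7,199
Total COGS = $6,095 + $7,199 = $13,294
Ending inventory: 54 @ $20 + 315 @ $19 = $7,065
Check: goods available $20,359 = COGS $13,294 + ending $7,065

COGS = $13,294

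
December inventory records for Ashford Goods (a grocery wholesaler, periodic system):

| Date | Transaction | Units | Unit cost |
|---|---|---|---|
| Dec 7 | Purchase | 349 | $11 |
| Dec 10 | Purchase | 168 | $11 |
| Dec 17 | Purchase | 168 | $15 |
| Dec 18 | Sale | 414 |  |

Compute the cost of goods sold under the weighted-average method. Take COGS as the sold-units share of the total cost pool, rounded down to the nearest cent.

COGS = $4,960.14

Dec 18, sell 414: 414/685 × $8,207.00 → $4,960.14
Ending inventory (cost pool remaining) = $3,246.86
Check: goods available $8,207.00 = COGS $4,960.14 + ending $3,246.86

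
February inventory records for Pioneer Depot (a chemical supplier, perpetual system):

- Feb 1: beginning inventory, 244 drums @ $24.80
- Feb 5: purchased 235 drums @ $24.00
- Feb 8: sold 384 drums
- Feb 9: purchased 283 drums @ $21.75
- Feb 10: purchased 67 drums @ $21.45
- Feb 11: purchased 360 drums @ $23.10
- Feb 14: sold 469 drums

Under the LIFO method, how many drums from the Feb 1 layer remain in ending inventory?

95

Feb 8, 384 sold [LIFO — newest first]: 235 @ $24.00 + 149 @ $24.80 = $9,335.20
Feb 14, 469 sold [LIFO — newest first]: 360 @ $23.10 + 67 @ $21.45 + 42 @ $21.75 = $10,666.65
Total COGS = $9,335.20 + $10,666.65 = $20,001.85
Ending inventory: 95 @ $24.80 + 241 @ $21.75 = $7,597.75
Check: goods available $27,599.60 = COGS $20,001.85 + ending $7,597.75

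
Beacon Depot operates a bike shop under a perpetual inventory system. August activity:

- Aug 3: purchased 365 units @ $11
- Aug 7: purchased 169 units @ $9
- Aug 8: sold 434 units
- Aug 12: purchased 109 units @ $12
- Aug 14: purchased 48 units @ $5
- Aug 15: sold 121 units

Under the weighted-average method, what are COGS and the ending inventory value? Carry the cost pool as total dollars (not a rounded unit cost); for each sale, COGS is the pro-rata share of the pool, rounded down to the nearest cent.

COGS = $5,716.21; ending inventory = $1,367.79

After Aug 3: 365 on hand, pool $4,015.00 (≈ $11.0000 each)
After Aug 7: 534 on hand, pool $5,536.00 (≈ $10.3670 each)
Aug 8, sell 434: 434/534 × $5,536.00 → $4,499.29
After Aug 12: 209 on hand, pool $2,344.71 (≈ $11.2187 each)
After Aug 14: 257 on hand, pool $2,584.71 (≈ $10.0572 each)
Aug 15, sell 121: 121/257 × $2,584.71 → $1,216.92
Total COGS = $4,499.29 + $1,216.92 = $5,716.21
Ending inventory (cost pool remaining) = $1,367.79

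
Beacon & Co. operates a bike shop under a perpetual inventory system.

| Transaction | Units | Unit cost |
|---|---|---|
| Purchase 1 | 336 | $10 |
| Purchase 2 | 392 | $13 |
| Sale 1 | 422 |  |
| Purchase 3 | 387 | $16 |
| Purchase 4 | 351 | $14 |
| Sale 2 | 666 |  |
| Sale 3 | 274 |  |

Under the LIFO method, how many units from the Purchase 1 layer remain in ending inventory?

Sale 1 (422) [LIFO — newest first]: 392 @ $13 + 30 @ $10 = $5,396
Sale 2 (666) [LIFO — newest first]: 351 @ $14 + 315 @ $16 = $9,954
Sale 3 (274) [LIFO — newest first]: 72 @ $16 + 202 @ $10 = $3,172
Total COGS = $5,396 + $9,954 + $3,172 = $18,522
Ending inventory: 104 @ $10 = $1,040
Check: goods available $19,562 = COGS $18,522 + ending $1,040

104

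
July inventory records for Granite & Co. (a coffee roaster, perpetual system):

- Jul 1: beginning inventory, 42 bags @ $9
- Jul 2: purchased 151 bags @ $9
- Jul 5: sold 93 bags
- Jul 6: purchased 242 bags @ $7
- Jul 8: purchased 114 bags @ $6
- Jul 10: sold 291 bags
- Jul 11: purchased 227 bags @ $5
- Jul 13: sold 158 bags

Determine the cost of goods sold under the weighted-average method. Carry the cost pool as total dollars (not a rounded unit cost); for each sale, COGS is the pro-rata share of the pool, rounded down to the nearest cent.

COGS = $3,864.43

After Jul 1: 42 on hand, pool $378.00 (≈ $9.0000 each)
After Jul 2: 193 on hand, pool $1,737.00 (≈ $9.0000 each)
Jul 5, sell 93: 93/193 × $1,737.00 → $837.00
After Jul 6: 342 on hand, pool $2,594.00 (≈ $7.5848 each)
After Jul 8: 456 on hand, pool $3,278.00 (≈ $7.1886 each)
Jul 10, sell 291: 291/456 × $3,278.00 → $2,091.88
After Jul 11: 392 on hand, pool $2,321.12 (≈ $5.9212 each)
Jul 13, sell 158: 158/392 × $2,321.12 → $935.55
Total COGS = $837.00 + $2,091.88 + $935.55 = $3,864.43
Ending inventory (cost pool remaining) = $1,385.57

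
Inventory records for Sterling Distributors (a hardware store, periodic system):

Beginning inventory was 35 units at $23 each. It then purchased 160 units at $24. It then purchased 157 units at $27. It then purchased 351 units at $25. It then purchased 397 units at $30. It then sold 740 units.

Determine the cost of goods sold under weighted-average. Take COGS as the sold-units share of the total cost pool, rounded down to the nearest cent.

Sale 1, sell 740: 740/1100 × $29,569.00 → $19,891.87
Ending inventory (cost pool remaining) = $9,677.13

COGS = $19,891.87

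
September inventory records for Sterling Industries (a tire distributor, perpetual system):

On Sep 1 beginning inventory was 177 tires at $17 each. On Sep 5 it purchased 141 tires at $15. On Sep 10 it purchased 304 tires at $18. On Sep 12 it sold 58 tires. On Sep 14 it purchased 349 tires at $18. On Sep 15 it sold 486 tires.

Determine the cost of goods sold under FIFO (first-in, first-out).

Sep 12, 58 sold [FIFO — oldest first]: 58 @ $17 = $986
Sep 15, 486 sold [FIFO — oldest first]: 119 @ $17 + 141 @ $15 + 226 @ $18 = $8,206
Total COGS = $986 + $8,206 = $9,192
Ending inventory: 78 @ $18 + 349 @ $18 = $7,686
Check: goods available $16,878 = COGS $9,192 + ending $7,686

COGS = $9,192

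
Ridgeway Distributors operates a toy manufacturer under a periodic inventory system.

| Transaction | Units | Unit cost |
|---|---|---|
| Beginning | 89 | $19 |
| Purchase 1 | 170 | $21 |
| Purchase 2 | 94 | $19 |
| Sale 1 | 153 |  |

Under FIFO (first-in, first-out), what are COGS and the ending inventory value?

COGS = $3,035; ending inventory = $4,012

Sale 1 (153) [FIFO — oldest first]: 89 @ $19 + 64 @ $21 = $3,035
Ending inventory: 106 @ $21 + 94 @ $19 = $4,012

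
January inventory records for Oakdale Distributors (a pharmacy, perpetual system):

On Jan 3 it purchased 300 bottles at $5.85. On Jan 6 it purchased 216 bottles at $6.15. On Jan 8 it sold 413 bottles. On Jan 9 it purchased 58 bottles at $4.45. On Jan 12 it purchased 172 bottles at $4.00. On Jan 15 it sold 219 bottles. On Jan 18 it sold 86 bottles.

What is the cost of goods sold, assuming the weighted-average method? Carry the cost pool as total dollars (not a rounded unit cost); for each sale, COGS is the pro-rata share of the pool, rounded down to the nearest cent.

After Jan 3: 300 on hand, pool $1,755.00 (≈ $5.8500 each)
After Jan 6: 516 on hand, pool $3,083.40 (≈ $5.9756 each)
Jan 8, sell 413: 413/516 × $3,083.40 → $2,467.91
After Jan 9: 161 on hand, pool $873.59 (≈ $5.4260 each)
After Jan 12: 333 on hand, pool $1,561.59 (≈ $4.6895 each)
Jan 15, sell 219: 219/333 × $1,561.59 → $1,026.99
Jan 18, sell 86: 86/114 × $534.60 → $403.29
Total COGS = $2,467.91 + $1,026.99 + $403.29 = $3,898.19
Ending inventory (cost pool remaining) = $131.31
Check: goods available $4,029.50 = COGS $3,898.19 + ending $131.31

COGS = $3,898.19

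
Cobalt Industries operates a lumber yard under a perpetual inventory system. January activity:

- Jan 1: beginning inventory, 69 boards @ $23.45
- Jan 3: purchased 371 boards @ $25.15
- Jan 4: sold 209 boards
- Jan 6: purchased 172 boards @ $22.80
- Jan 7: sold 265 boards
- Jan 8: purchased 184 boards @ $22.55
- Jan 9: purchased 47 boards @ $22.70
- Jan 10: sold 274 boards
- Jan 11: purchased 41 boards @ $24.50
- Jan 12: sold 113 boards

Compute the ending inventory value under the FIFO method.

Ending inventory = $563.50

Jan 4, 209 sold [FIFO — oldest first]: 69 @ $23.45 + 140 @ $25.15 = $5,139.05
Jan 7, 265 sold [FIFO — oldest first]: 231 @ $25.15 + 34 @ $22.80 = $6,584.85
Jan 10, 274 sold [FIFO — oldest first]: 138 @ $22.80 + 136 @ $22.55 = $6,213.20
Jan 12, 113 sold [FIFO — oldest first]: 48 @ $22.55 + 47 @ $22.70 + 18 @ $24.50 = $2,590.30
Total COGS = $5,139.05 + $6,584.85 + $6,213.20 + $2,590.30 = $20,527.40
Ending inventory: 23 @ $24.50 = $563.50
Check: goods available $21,090.90 = COGS $20,527.40 + ending $563.50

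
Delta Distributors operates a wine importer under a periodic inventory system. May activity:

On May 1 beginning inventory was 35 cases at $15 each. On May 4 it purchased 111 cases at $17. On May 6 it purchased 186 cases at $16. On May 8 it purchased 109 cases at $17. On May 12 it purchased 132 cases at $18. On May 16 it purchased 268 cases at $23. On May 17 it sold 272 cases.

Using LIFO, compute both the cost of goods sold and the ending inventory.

May 17, 272 sold [LIFO — newest first]: 268 @ $23 + 4 @ $18 = $6,236
Ending inventory: 35 @ $15 + 111 @ $17 + 186 @ $16 + 109 @ $17 + 128 @ $18 = $9,545
Check: goods available $15,781 = COGS $6,236 + ending $9,545

COGS = $6,236; ending inventory = $9,545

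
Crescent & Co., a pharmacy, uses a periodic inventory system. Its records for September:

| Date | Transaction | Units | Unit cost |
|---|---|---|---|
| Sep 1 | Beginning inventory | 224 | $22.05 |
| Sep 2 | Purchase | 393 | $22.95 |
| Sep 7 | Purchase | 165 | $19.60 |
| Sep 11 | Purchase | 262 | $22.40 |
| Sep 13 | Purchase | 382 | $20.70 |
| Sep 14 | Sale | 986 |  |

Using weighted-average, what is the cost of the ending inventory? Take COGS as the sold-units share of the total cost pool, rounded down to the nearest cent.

Ending inventory = $9,555.58

Sep 14, sell 986: 986/1426 × $30,968.75 → $21,413.17
Ending inventory (cost pool remaining) = $9,555.58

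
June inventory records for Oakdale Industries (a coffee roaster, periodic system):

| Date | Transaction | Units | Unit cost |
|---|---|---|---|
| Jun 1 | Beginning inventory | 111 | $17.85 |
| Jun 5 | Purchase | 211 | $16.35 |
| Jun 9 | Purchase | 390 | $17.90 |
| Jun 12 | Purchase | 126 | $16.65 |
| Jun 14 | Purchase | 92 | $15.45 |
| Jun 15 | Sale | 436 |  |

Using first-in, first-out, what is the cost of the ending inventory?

Ending inventory = $8,459.70

Jun 15, 436 sold [FIFO — oldest first]: 111 @ $17.85 + 211 @ $16.35 + 114 @ $17.90 = $7,471.80
Ending inventory: 276 @ $17.90 + 126 @ $16.65 + 92 @ $15.45 = $8,459.70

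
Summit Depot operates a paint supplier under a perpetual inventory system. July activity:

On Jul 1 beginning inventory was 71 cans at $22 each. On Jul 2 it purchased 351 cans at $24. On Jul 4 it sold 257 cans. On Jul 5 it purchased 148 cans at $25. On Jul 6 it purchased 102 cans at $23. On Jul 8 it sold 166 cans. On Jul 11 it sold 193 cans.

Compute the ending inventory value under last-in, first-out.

Ending inventory = $1,232

Jul 4, 257 sold [LIFO — newest first]: 257 @ $24 = $6,168
Jul 8, 166 sold [LIFO — newest first]: 102 @ $23 + 64 @ $25 = $3,946
Jul 11, 193 sold [LIFO — newest first]: 84 @ $25 + 94 @ $24 + 15 @ $22 = $4,686
Total COGS = $6,168 + $3,946 + $4,686 = $14,800
Ending inventory: 56 @ $22 = $1,232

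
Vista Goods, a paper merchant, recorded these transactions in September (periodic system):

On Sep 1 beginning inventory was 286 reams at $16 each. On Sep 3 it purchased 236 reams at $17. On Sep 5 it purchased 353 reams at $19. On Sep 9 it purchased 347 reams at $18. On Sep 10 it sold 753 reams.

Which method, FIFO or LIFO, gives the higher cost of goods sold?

FIFO COGS: 286 @ $16 + 236 @ $17 + 231 @ $19 = $12,977
LIFO COGS: 347 @ $18 + 353 @ $19 + 53 @ $17 = $13,854

LIFO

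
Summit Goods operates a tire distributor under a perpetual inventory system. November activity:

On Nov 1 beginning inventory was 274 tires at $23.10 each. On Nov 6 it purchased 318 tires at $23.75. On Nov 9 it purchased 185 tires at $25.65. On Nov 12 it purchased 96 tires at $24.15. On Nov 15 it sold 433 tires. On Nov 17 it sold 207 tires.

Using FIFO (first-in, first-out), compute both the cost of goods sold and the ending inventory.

Nov 15, 433 sold [FIFO — oldest first]: 274 @ $23.10 + 159 @ $23.75 = $10,105.65
Nov 17, 207 sold [FIFO — oldest first]: 159 @ $23.75 + 48 @ $25.65 = $5,007.45
Total COGS = $10,105.65 + $5,007.45 = $15,113.10
Ending inventory: 137 @ $25.65 + 96 @ $24.15 = $5,832.45
Check: goods available $20,945.55 = COGS $15,113.10 + ending $5,832.45

COGS = $15,113.10; ending inventory = $5,832.45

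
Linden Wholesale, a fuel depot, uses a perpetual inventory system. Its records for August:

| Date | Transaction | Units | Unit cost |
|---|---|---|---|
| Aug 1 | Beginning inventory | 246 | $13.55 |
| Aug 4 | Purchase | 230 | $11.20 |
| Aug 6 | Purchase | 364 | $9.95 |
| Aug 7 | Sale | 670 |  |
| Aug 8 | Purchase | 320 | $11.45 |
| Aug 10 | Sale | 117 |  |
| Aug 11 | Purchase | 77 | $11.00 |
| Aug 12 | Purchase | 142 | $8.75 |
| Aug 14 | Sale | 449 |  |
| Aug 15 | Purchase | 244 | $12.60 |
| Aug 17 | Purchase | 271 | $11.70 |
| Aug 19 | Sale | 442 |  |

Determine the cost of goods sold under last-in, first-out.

Aug 7, 670 sold [LIFO — newest first]: 364 @ $9.95 + 230 @ $11.20 + 76 @ $13.55 = $7,227.60
Aug 10, 117 sold [LIFO — newest first]: 117 @ $11.45 = $1,339.65
Aug 14, 449 sold [LIFO — newest first]: 142 @ $8.75 + 77 @ $11.00 + 203 @ $11.45 + 27 @ $13.55 = $4,779.70
Aug 19, 442 sold [LIFO — newest first]: 271 @ $11.70 + 171 @ $12.60 = $5,325.30
Total COGS = $7,227.60 + $1,339.65 + $4,779.70 + $5,325.30 = $18,672.25
Ending inventory: 143 @ $13.55 + 73 @ $12.60 = $2,857.45

COGS = $18,672.25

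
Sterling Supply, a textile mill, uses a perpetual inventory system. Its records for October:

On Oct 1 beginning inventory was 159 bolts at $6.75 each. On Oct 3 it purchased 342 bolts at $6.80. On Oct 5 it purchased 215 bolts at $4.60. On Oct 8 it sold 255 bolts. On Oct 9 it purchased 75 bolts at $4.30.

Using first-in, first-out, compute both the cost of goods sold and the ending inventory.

COGS = $1,726.05; ending inventory = $2,984.30

Oct 8, 255 sold [FIFO — oldest first]: 159 @ $6.75 + 96 @ $6.80 = $1,726.05
Ending inventory: 246 @ $6.80 + 215 @ $4.60 + 75 @ $4.30 = $2,984.30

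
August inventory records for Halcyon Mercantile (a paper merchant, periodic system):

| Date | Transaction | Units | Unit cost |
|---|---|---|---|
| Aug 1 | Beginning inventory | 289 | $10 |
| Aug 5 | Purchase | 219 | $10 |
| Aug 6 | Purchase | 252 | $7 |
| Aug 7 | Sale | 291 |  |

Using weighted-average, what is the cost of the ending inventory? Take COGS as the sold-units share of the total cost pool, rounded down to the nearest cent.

Ending inventory = $4,223.47

Aug 7, sell 291: 291/760 × $6,844.00 → $2,620.53
Ending inventory (cost pool remaining) = $4,223.47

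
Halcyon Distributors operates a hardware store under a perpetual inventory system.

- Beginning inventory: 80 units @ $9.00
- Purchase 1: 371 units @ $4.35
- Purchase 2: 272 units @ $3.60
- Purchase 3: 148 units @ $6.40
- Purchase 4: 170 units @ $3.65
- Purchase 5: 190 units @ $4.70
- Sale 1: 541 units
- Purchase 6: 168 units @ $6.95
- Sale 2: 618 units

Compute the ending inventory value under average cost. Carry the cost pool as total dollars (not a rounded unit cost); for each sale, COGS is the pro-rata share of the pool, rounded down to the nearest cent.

Ending inventory = $1,231.87

After Beginning: 80 on hand, pool $720.00 (≈ $9.0000 each)
After Purchase 1: 451 on hand, pool $2,333.85 (≈ $5.1748 each)
After Purchase 2: 723 on hand, pool $3,313.05 (≈ $4.5824 each)
After Purchase 3: 871 on hand, pool $4,260.25 (≈ $4.8912 each)
After Purchase 4: 1041 on hand, pool $4,880.75 (≈ $4.6885 each)
After Purchase 5: 1231 on hand, pool $5,773.75 (≈ $4.6903 each)
Sale 1, sell 541: 541/1231 × $5,773.75 → $2,537.44
After Purchase 6: 858 on hand, pool $4,403.91 (≈ $5.1328 each)
Sale 2, sell 618: 618/858 × $4,403.91 → $3,172.04
Total COGS = $2,537.44 + $3,172.04 = $5,709.48
Ending inventory (cost pool remaining) = $1,231.87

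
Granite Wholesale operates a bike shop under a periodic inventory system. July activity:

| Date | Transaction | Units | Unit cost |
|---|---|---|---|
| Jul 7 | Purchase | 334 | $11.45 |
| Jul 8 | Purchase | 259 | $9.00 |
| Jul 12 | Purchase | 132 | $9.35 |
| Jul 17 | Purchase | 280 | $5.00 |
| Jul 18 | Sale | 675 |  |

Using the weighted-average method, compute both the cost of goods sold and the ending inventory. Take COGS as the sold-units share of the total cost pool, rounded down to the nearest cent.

Jul 18, sell 675: 675/1005 × $8,789.50 → $5,903.39
Ending inventory (cost pool remaining) = $2,886.11
Check: goods available $8,789.50 = COGS $5,903.39 + ending $2,886.11

COGS = $5,903.39; ending inventory = $2,886.11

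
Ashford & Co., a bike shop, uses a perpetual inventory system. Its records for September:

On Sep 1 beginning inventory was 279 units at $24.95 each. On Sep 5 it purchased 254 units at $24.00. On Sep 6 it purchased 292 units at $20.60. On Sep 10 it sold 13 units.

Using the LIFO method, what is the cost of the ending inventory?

Sep 10, 13 sold [LIFO — newest first]: 13 @ $20.60 = $267.80
Ending inventory: 279 @ $24.95 + 254 @ $24.00 + 279 @ $20.60 = $18,804.45

Ending inventory = $18,804.45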